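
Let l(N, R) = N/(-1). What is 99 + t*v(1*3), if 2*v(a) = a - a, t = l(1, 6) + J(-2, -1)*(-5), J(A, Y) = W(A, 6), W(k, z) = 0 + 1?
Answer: 99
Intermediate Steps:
l(N, R) = -N (l(N, R) = N*(-1) = -N)
W(k, z) = 1
J(A, Y) = 1
t = -6 (t = -1*1 + 1*(-5) = -1 - 5 = -6)
v(a) = 0 (v(a) = (a - a)/2 = (½)*0 = 0)
99 + t*v(1*3) = 99 - 6*0 = 99 + 0 = 99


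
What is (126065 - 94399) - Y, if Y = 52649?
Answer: -20983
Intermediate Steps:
(126065 - 94399) - Y = (126065 - 94399) - 1*52649 = 31666 - 52649 = -20983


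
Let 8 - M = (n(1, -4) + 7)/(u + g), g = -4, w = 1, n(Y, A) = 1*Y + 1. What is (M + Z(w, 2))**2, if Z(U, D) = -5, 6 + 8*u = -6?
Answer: 2601/121 ≈ 21.496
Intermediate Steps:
n(Y, A) = 1 + Y (n(Y, A) = Y + 1 = 1 + Y)
u = -3/2 (u = -3/4 + (1/8)*(-6) = -3/4 - 3/4 = -3/2 ≈ -1.5000)
M = 106/11 (M = 8 - ((1 + 1) + 7)/(-3/2 - 4) = 8 - (2 + 7)/(-11/2) = 8 - 9*(-2)/11 = 8 - 1*(-18/11) = 8 + 18/11 = 106/11 ≈ 9.6364)
(M + Z(w, 2))**2 = (106/11 - 5)**2 = (51/11)**2 = 2601/121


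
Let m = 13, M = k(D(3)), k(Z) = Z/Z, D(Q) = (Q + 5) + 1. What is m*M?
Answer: 13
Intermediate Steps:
D(Q) = 6 + Q (D(Q) = (5 + Q) + 1 = 6 + Q)
k(Z) = 1
M = 1
m*M = 13*1 = 13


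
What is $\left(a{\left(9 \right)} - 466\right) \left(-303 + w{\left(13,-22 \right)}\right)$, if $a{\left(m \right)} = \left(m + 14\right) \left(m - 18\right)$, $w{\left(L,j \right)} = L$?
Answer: $195170$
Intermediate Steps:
$a{\left(m \right)} = \left(-18 + m\right) \left(14 + m\right)$ ($a{\left(m \right)} = \left(14 + m\right) \left(-18 + m\right) = \left(-18 + m\right) \left(14 + m\right)$)
$\left(a{\left(9 \right)} - 466\right) \left(-303 + w{\left(13,-22 \right)}\right) = \left(\left(-252 + 9^{2} - 36\right) - 466\right) \left(-303 + 13\right) = \left(\left(-252 + 81 - 36\right) - 466\right) \left(-290\right) = \left(-207 - 466\right) \left(-290\right) = \left(-673\right) \left(-290\right) = 195170$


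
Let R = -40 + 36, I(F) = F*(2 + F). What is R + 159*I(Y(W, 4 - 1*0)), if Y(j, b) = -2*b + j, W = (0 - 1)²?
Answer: 5561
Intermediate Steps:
W = 1 (W = (-1)² = 1)
Y(j, b) = j - 2*b
R = -4
R + 159*I(Y(W, 4 - 1*0)) = -4 + 159*((1 - 2*(4 - 1*0))*(2 + (1 - 2*(4 - 1*0)))) = -4 + 159*((1 - 2*(4 + 0))*(2 + (1 - 2*(4 + 0)))) = -4 + 159*((1 - 2*4)*(2 + (1 - 2*4))) = -4 + 159*((1 - 8)*(2 + (1 - 8))) = -4 + 159*(-7*(2 - 7)) = -4 + 159*(-7*(-5)) = -4 + 159*35 = -4 + 5565 = 5561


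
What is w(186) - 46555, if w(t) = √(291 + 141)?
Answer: -46555 + 12*√3 ≈ -46534.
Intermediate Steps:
w(t) = 12*√3 (w(t) = √432 = 12*√3)
w(186) - 46555 = 12*√3 - 46555 = -46555 + 12*√3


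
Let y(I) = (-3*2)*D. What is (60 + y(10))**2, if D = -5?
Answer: 8100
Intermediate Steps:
y(I) = 30 (y(I) = -3*2*(-5) = -6*(-5) = 30)
(60 + y(10))**2 = (60 + 30)**2 = 90**2 = 8100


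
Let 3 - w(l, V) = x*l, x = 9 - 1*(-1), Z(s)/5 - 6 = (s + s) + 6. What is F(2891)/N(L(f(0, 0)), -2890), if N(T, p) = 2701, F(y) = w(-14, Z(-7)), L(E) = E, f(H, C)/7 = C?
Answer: 143/2701 ≈ 0.052943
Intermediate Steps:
f(H, C) = 7*C
Z(s) = 60 + 10*s (Z(s) = 30 + 5*((s + s) + 6) = 30 + 5*(2*s + 6) = 30 + 5*(6 + 2*s) = 30 + (30 + 10*s) = 60 + 10*s)
x = 10 (x = 9 + 1 = 10)
w(l, V) = 3 - 10*l
F(y) = 143 (F(y) = 3 - 10*(-14) = 3 + 140 = 143)
F(2891)/N(L(f(0, 0)), -2890) = 143/2701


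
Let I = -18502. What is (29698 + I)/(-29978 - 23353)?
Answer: -3732/17777 ≈ -0.20993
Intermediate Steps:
(29698 + I)/(-29978 - 23353) = (29698 - 18502)/(-29978 - 23353) = 11196/(-53331) = 11196*(-1/53331) = -3732/17777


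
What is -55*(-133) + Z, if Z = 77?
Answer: 7392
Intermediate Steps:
-55*(-133) + Z = -55*(-133) + 77 = 7315 + 77 = 7392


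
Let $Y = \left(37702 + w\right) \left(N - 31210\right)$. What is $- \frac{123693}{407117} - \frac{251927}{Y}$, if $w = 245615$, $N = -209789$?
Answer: $- \frac{8445545845026860}{27797587925281911} \approx -0.30382$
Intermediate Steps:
$Y = -68279113683$ ($Y = \left(37702 + 245615\right) \left(-209789 - 31210\right) = 283317 \left(-240999\right) = -68279113683$)
$- \frac{123693}{407117} - \frac{251927}{Y} = - \frac{123693}{407117} - \frac{251927}{-68279113683} = \left(-123693\right) \frac{1}{407117} - - \frac{251927}{68279113683} = - \frac{123693}{407117} + \frac{251927}{68279113683} = - \frac{8445545845026860}{27797587925281911}$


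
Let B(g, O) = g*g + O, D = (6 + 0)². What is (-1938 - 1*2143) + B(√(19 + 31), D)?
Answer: -3995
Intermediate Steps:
D = 36 (D = 6² = 36)
B(g, O) = O + g² (B(g, O) = g² + O = O + g²)
(-1938 - 1*2143) + B(√(19 + 31), D) = (-1938 - 1*2143) + (36 + (√(19 + 31))²) = (-1938 - 2143) + (36 + (√50)²) = -4081 + (36 + (5*√2)²) = -4081 + (36 + 50) = -4081 + 86 = -3995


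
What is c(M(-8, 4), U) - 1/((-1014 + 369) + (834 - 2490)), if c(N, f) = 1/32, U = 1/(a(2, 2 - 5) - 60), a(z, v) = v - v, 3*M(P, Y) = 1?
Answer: 2333/73632 ≈ 0.031685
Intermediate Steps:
M(P, Y) = ⅓ (M(P, Y) = (⅓)*1 = ⅓)
a(z, v) = 0
U = -1/60 (U = 1/(0 - 60) = 1/(-60) = -1/60 ≈ -0.016667)
c(N, f) = 1/32
c(M(-8, 4), U) - 1/((-1014 + 369) + (834 - 2490)) = 1/32 - 1/((-1014 + 369) + (834 - 2490)) = 1/32 - 1/(-645 - 1656) = 1/32 - 1/(-2301) = 1/32 - 1*(-1/2301) = 1/32 + 1/2301 = 2333/73632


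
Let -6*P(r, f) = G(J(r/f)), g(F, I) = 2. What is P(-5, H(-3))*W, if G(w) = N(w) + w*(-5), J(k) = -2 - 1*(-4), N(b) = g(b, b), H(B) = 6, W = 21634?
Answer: 86536/3 ≈ 28845.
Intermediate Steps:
N(b) = 2
J(k) = 2 (J(k) = -2 + 4 = 2)
G(w) = 2 - 5*w (G(w) = 2 + w*(-5) = 2 - 5*w)
P(r, f) = 4/3 (P(r, f) = -(2 - 5*2)/6 = -(2 - 10)/6 = -1/6*(-8) = 4/3)
P(-5, H(-3))*W = (4/3)*21634 = 86536/3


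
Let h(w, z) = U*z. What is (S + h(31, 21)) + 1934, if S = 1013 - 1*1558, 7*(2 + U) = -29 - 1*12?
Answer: 1224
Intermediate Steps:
U = -55/7 (U = -2 + (-29 - 1*12)/7 = -2 + (-29 - 12)/7 = -2 + (⅐)*(-41) = -2 - 41/7 = -55/7 ≈ -7.8571)
h(w, z) = -55*z/7
S = -545 (S = 1013 - 1558 = -545)
(S + h(31, 21)) + 1934 = (-545 - 55/7*21) + 1934 = (-545 - 165) + 1934 = -710 + 1934 = 1224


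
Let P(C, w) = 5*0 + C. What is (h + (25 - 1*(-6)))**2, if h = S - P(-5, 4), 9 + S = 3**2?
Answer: 1296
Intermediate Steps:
P(C, w) = C (P(C, w) = 0 + C = C)
S = 0 (S = -9 + 3**2 = -9 + 9 = 0)
h = 5 (h = 0 - 1*(-5) = 0 + 5 = 5)
(h + (25 - 1*(-6)))**2 = (5 + (25 - 1*(-6)))**2 = (5 + (25 + 6))**2 = (5 + 31)**2 = 36**2 = 1296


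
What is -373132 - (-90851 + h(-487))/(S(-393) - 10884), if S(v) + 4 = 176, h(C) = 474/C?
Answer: -1946578367119/5216744 ≈ -3.7314e+5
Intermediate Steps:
S(v) = 172 (S(v) = -4 + 176 = 172)
-373132 - (-90851 + h(-487))/(S(-393) - 10884) = -373132 - (-90851 + 474/(-487))/(172 - 10884) = -373132 - (-90851 + 474*(-1/487))/(-10712) = -373132 - (-90851 - 474/487)*(-1)/10712 = -373132 - (-44244911)*(-1)/(487*10712) = -373132 - 1*44244911/5216744 = -373132 - 44244911/5216744 = -1946578367119/5216744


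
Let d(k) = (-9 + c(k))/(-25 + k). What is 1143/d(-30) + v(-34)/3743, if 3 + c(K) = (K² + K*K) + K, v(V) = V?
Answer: -78454489/2193398 ≈ -35.768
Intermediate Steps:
c(K) = -3 + K + 2*K² (c(K) = -3 + ((K² + K*K) + K) = -3 + ((K² + K²) + K) = -3 + (2*K² + K) = -3 + (K + 2*K²) = -3 + K + 2*K²)
d(k) = (-12 + k + 2*k²)/(-25 + k) (d(k) = (-9 + (-3 + k + 2*k²))/(-25 + k) = (-12 + k + 2*k²)/(-25 + k))
1143/d(-30) + v(-34)/3743 = 1143/(((-12 - 30 + 2*(-30)²)/(-25 - 30))) - 34/3743 = 1143/(((-12 - 30 + 2*900)/(-55))) - 34*1/3743 = 1143/((-(-12 - 30 + 1800)/55)) - 34/3743 = 1143/((-1/55*1758)) - 34/3743 = 1143/(-1758/55) - 34/3743 = 1143*(-55/1758) - 34/3743 = -20955/586 - 34/3743 = -78454489/2193398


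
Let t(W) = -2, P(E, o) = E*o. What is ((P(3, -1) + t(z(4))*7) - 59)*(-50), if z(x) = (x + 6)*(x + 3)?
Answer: 3800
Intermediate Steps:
z(x) = (3 + x)*(6 + x) (z(x) = (6 + x)*(3 + x) = (3 + x)*(6 + x))
((P(3, -1) + t(z(4))*7) - 59)*(-50) = ((3*(-1) - 2*7) - 59)*(-50) = ((-3 - 14) - 59)*(-50) = (-17 - 59)*(-50) = -76*(-50) = 3800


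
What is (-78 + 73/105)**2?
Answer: 65885689/11025 ≈ 5976.0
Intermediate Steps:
(-78 + 73/105)**2 = (-8117/105)**2 = 65885689/11025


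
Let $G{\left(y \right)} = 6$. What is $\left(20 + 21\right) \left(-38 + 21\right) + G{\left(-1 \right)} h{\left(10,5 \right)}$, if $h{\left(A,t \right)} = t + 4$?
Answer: $-643$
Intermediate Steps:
$h{\left(A,t \right)} = 4 + t$
$\left(20 + 21\right) \left(-38 + 21\right) + G{\left(-1 \right)} h{\left(10,5 \right)} = \left(20 + 21\right) \left(-38 + 21\right) + 6 \left(4 + 5\right) = 41 \left(-17\right) + 6 \cdot 9 = -697 + 54 = -643$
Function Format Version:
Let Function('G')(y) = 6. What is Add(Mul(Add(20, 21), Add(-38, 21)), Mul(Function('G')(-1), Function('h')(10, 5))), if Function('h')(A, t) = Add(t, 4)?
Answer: -643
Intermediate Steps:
Function('h')(A, t) = Add(4, t)
Add(Mul(Add(20, 21), Add(-38, 21)), Mul(Function('G')(-1), Function('h')(10, 5))) = Add(Mul(Add(20, 21), Add(-38, 21)), Mul(6, Add(4, 5))) = Add(Mul(41, -17), Mul(6, 9)) = Add(-697, 54) = -643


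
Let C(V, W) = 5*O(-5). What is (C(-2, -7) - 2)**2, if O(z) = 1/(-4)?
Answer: 169/16 ≈ 10.563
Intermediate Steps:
O(z) = -1/4
C(V, W) = -5/4 (C(V, W) = 5*(-1/4) = -5/4)
(C(-2, -7) - 2)**2 = (-5/4 - 2)**2 = (-13/4)**2 = 169/16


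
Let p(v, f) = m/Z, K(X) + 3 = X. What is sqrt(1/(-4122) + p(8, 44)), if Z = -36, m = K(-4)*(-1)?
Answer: I*sqrt(367545)/1374 ≈ 0.44123*I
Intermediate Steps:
K(X) = -3 + X
m = 7 (m = (-3 - 4)*(-1) = -7*(-1) = 7)
p(v, f) = -7/36 (p(v, f) = 7/(-36) = 7*(-1/36) = -7/36)
sqrt(1/(-4122) + p(8, 44)) = sqrt(1/(-4122) - 7/36) = sqrt(-1/4122 - 7/36) = sqrt(-535/2748) = I*sqrt(367545)/1374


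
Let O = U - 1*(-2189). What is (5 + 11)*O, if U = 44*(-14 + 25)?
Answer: 42768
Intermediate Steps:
U = 484 (U = 44*11 = 484)
O = 2673 (O = 484 - 1*(-2189) = 484 + 2189 = 2673)
(5 + 11)*O = (5 + 11)*2673 = 16*2673 = 42768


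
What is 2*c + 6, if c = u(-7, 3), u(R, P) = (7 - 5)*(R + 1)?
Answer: -18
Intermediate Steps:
u(R, P) = 2 + 2*R (u(R, P) = 2*(1 + R) = 2 + 2*R)
c = -12 (c = 2 + 2*(-7) = 2 - 14 = -12)
2*c + 6 = 2*(-12) + 6 = -24 + 6 = -18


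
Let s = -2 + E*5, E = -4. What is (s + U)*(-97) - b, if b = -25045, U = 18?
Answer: 25433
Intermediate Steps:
s = -22 (s = -2 - 4*5 = -2 - 20 = -22)
(s + U)*(-97) - b = (-22 + 18)*(-97) - 1*(-25045) = -4*(-97) + 25045 = 388 + 25045 = 25433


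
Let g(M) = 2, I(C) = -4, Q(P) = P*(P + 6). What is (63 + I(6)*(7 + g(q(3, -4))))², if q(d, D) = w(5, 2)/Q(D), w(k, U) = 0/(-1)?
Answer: 729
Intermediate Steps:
w(k, U) = 0 (w(k, U) = 0*(-1) = 0)
Q(P) = P*(6 + P)
q(d, D) = 0 (q(d, D) = 0/((D*(6 + D))) = 0*(1/(D*(6 + D))) = 0)
(63 + I(6)*(7 + g(q(3, -4))))² = (63 - 4*(7 + 2))² = (63 - 4*9)² = (63 - 36)² = 27² = 729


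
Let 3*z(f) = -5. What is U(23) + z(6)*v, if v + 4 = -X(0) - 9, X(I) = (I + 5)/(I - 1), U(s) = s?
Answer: 109/3 ≈ 36.333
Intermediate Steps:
X(I) = (5 + I)/(-1 + I)
z(f) = -5/3 (z(f) = (⅓)*(-5) = -5/3)
v = -8 (v = -4 + (-(5 + 0)/(-1 + 0) - 9) = -4 + (-5/(-1) - 9) = -4 + (-(-1)*5 - 9) = -4 + (-1*(-5) - 9) = -4 + (5 - 9) = -4 - 4 = -8)
U(23) + z(6)*v = 23 - 5/3*(-8) = 23 + 40/3 = 109/3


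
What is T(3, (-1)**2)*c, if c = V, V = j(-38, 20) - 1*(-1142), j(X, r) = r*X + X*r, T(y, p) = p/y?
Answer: -126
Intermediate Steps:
j(X, r) = 2*X*r (j(X, r) = X*r + X*r = 2*X*r)
V = -378 (V = 2*(-38)*20 - 1*(-1142) = -1520 + 1142 = -378)
c = -378
T(3, (-1)**2)*c = ((-1)**2/3)*(-378) = (1*(1/3))*(-378) = (1/3)*(-378) = -126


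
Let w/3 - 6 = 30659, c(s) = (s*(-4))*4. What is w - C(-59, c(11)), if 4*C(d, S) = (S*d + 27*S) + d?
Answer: 362407/4 ≈ 90602.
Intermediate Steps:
c(s) = -16*s (c(s) = -4*s*4 = -16*s)
C(d, S) = d/4 + 27*S/4 + S*d/4 (C(d, S) = ((S*d + 27*S) + d)/4 = ((27*S + S*d) + d)/4 = (d + 27*S + S*d)/4 = d/4 + 27*S/4 + S*d/4)
w = 91995 (w = 18 + 3*30659 = 18 + 91977 = 91995)
w - C(-59, c(11)) = 91995 - ((¼)*(-59) + 27*(-16*11)/4 + (¼)*(-16*11)*(-59)) = 91995 - (-59/4 + (27/4)*(-176) + (¼)*(-176)*(-59)) = 91995 - (-59/4 - 1188 + 2596) = 91995 - 1*5573/4 = 91995 - 5573/4 = 362407/4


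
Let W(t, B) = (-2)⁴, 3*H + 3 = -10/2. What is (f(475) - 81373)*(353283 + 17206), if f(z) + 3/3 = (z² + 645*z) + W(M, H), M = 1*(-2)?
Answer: 166957903938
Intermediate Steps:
H = -8/3 (H = -1 + (-10/2)/3 = -1 + (-10*½)/3 = -1 + (⅓)*(-5) = -1 - 5/3 = -8/3 ≈ -2.6667)
M = -2
W(t, B) = 16
f(z) = 15 + z² + 645*z (f(z) = -1 + ((z² + 645*z) + 16) = -1 + (16 + z² + 645*z) = 15 + z² + 645*z)
(f(475) - 81373)*(353283 + 17206) = ((15 + 475² + 645*475) - 81373)*(353283 + 17206) = ((15 + 225625 + 306375) - 81373)*370489 = (532015 - 81373)*370489 = 450642*370489 = 166957903938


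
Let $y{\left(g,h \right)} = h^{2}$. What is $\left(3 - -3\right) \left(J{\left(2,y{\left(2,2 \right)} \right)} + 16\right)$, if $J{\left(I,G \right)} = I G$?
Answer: $144$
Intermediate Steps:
$J{\left(I,G \right)} = G I$
$\left(3 - -3\right) \left(J{\left(2,y{\left(2,2 \right)} \right)} + 16\right) = \left(3 - -3\right) \left(2^{2} \cdot 2 + 16\right) = \left(3 + 3\right) \left(4 \cdot 2 + 16\right) = 6 \left(8 + 16\right) = 6 \cdot 24 = 144$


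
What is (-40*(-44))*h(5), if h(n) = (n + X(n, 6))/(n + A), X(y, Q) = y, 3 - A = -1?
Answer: 17600/9 ≈ 1955.6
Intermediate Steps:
A = 4 (A = 3 - 1*(-1) = 3 + 1 = 4)
h(n) = 2*n/(4 + n) (h(n) = (n + n)/(n + 4) = (2*n)/(4 + n) = 2*n/(4 + n))
(-40*(-44))*h(5) = (-40*(-44))*(2*5/(4 + 5)) = 1760*(2*5/9) = 1760*(2*5*(⅑)) = 1760*(10/9) = 17600/9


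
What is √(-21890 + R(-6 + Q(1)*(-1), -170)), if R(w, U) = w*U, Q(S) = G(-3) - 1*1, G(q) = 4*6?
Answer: 8*I*√265 ≈ 130.23*I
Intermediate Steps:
G(q) = 24
Q(S) = 23 (Q(S) = 24 - 1*1 = 24 - 1 = 23)
R(w, U) = U*w
√(-21890 + R(-6 + Q(1)*(-1), -170)) = √(-21890 - 170*(-6 + 23*(-1))) = √(-21890 - 170*(-6 - 23)) = √(-21890 - 170*(-29)) = √(-21890 + 4930) = √(-16960) = 8*I*√265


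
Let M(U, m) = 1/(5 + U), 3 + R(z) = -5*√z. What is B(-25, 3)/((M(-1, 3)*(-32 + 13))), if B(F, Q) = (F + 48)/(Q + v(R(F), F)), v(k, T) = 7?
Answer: -46/95 ≈ -0.48421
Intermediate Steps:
R(z) = -3 - 5*√z
B(F, Q) = (48 + F)/(7 + Q) (B(F, Q) = (F + 48)/(Q + 7) = (48 + F)/(7 + Q))
B(-25, 3)/((M(-1, 3)*(-32 + 13))) = ((48 - 25)/(7 + 3))/(((-32 + 13)/(5 - 1))) = (23/10)/((-19/4)) = ((⅒)*23)/(((¼)*(-19))) = 23/(10*(-19/4)) = (23/10)*(-4/19) = -46/95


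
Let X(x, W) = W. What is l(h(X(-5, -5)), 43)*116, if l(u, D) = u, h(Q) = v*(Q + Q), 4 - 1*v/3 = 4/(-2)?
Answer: -20880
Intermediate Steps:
v = 18 (v = 12 - 12/(-2) = 12 - 12*(-1)/2 = 12 - 3*(-2) = 12 + 6 = 18)
h(Q) = 36*Q (h(Q) = 18*(Q + Q) = 18*(2*Q) = 36*Q)
l(h(X(-5, -5)), 43)*116 = (36*(-5))*116 = -180*116 = -20880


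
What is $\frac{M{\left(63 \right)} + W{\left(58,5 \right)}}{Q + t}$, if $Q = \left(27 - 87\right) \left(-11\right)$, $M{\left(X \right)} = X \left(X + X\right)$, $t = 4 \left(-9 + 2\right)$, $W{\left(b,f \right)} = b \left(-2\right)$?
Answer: $\frac{3911}{316} \approx 12.377$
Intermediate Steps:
$W{\left(b,f \right)} = - 2 b$
$t = -28$ ($t = 4 \left(-7\right) = -28$)
$M{\left(X \right)} = 2 X^{2}$ ($M{\left(X \right)} = X 2 X = 2 X^{2}$)
$Q = 660$ ($Q = \left(-60\right) \left(-11\right) = 660$)
$\frac{M{\left(63 \right)} + W{\left(58,5 \right)}}{Q + t} = \frac{2 \cdot 63^{2} - 116}{660 - 28} = \frac{2 \cdot 3969 - 116}{632} = \left(7938 - 116\right) \frac{1}{632} = 7822 \cdot \frac{1}{632} = \frac{3911}{316}$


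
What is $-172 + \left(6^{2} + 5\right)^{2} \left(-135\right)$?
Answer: $-227107$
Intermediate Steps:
$-172 + \left(6^{2} + 5\right)^{2} \left(-135\right) = -172 + \left(36 + 5\right)^{2} \left(-135\right) = -172 + 41^{2} \left(-135\right) = -172 + 1681 \left(-135\right) = -172 - 226935 = -227107$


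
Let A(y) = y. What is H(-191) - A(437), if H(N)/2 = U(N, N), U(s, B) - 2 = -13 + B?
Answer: -841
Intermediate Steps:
U(s, B) = -11 + B (U(s, B) = 2 + (-13 + B) = -11 + B)
H(N) = -22 + 2*N (H(N) = 2*(-11 + N) = -22 + 2*N)
H(-191) - A(437) = (-22 + 2*(-191)) - 1*437 = (-22 - 382) - 437 = -404 - 437 = -841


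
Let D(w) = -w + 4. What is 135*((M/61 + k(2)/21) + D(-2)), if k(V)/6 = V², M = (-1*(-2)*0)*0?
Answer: 6750/7 ≈ 964.29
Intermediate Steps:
D(w) = 4 - w
M = 0 (M = (2*0)*0 = 0*0 = 0)
k(V) = 6*V²
135*((M/61 + k(2)/21) + D(-2)) = 135*((0/61 + (6*2²)/21) + (4 - 1*(-2))) = 135*((0*(1/61) + (6*4)*(1/21)) + (4 + 2)) = 135*((0 + 24*(1/21)) + 6) = 135*((0 + 8/7) + 6) = 135*(8/7 + 6) = 135*(50/7) = 6750/7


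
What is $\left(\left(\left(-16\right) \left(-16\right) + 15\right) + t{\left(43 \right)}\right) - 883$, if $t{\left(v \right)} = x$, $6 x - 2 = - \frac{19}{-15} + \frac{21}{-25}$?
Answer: $- \frac{137609}{225} \approx -611.6$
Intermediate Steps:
$x = \frac{91}{225}$ ($x = \frac{1}{3} + \frac{- \frac{19}{-15} + \frac{21}{-25}}{6} = \frac{1}{3} + \frac{\left(-19\right) \left(- \frac{1}{15}\right) + 21 \left(- \frac{1}{25}\right)}{6} = \frac{1}{3} + \frac{\frac{19}{15} - \frac{21}{25}}{6} = \frac{1}{3} + \frac{1}{6} \cdot \frac{32}{75} = \frac{1}{3} + \frac{16}{225} = \frac{91}{225} \approx 0.40444$)
$t{\left(v \right)} = \frac{91}{225}$
$\left(\left(\left(-16\right) \left(-16\right) + 15\right) + t{\left(43 \right)}\right) - 883 = \left(\left(\left(-16\right) \left(-16\right) + 15\right) + \frac{91}{225}\right) - 883 = \left(\left(256 + 15\right) + \frac{91}{225}\right) - 883 = \left(271 + \frac{91}{225}\right) - 883 = \frac{61066}{225} - 883 = - \frac{137609}{225}$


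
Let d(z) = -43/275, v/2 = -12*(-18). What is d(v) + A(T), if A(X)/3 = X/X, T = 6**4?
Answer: 782/275 ≈ 2.8436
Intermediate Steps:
v = 432 (v = 2*(-12*(-18)) = 2*216 = 432)
T = 1296
A(X) = 3 (A(X) = 3*(X/X) = 3*1 = 3)
d(z) = -43/275 (d(z) = -43*1/275 = -43/275)
d(v) + A(T) = -43/275 + 3 = 782/275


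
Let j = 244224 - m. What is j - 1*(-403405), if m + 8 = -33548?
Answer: 681185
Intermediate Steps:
m = -33556 (m = -8 - 33548 = -33556)
j = 277780 (j = 244224 - 1*(-33556) = 244224 + 33556 = 277780)
j - 1*(-403405) = 277780 - 1*(-403405) = 277780 + 403405 = 681185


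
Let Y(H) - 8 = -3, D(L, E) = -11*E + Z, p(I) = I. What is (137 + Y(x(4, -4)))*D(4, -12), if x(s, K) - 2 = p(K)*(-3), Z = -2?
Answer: 18460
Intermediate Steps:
D(L, E) = -2 - 11*E (D(L, E) = -11*E - 2 = -2 - 11*E)
x(s, K) = 2 - 3*K (x(s, K) = 2 + K*(-3) = 2 - 3*K)
Y(H) = 5 (Y(H) = 8 - 3 = 5)
(137 + Y(x(4, -4)))*D(4, -12) = (137 + 5)*(-2 - 11*(-12)) = 142*(-2 + 132) = 142*130 = 18460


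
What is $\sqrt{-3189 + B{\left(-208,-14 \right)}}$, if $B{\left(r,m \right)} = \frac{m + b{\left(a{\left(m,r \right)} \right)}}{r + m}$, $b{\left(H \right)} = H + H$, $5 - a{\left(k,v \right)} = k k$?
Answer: $\frac{3 i \sqrt{484811}}{37} \approx 56.455 i$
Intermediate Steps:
$a{\left(k,v \right)} = 5 - k^{2}$ ($a{\left(k,v \right)} = 5 - k k = 5 - k^{2}$)
$b{\left(H \right)} = 2 H$
$B{\left(r,m \right)} = \frac{10 + m - 2 m^{2}}{m + r}$ ($B{\left(r,m \right)} = \frac{m + 2 \left(5 - m^{2}\right)}{r + m} = \frac{m - \left(-10 + 2 m^{2}\right)}{m + r} = \frac{10 + m - 2 m^{2}}{m + r}$)
$\sqrt{-3189 + B{\left(-208,-14 \right)}} = \sqrt{-3189 + \frac{10 - 14 - 2 \left(-14\right)^{2}}{-14 - 208}} = \sqrt{-3189 + \frac{10 - 14 - 392}{-222}} = \sqrt{-3189 - \frac{10 - 14 - 392}{222}} = \sqrt{-3189 - - \frac{66}{37}} = \sqrt{-3189 + \frac{66}{37}} = \sqrt{- \frac{117927}{37}} = \frac{3 i \sqrt{484811}}{37}$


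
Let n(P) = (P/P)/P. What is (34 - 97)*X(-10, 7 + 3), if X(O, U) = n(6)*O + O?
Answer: 735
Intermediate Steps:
n(P) = 1/P
X(O, U) = 7*O/6 (X(O, U) = O/6 + O = 7*O/6)
(34 - 97)*X(-10, 7 + 3) = (34 - 97)*((7/6)*(-10)) = -63*(-35/3) = 735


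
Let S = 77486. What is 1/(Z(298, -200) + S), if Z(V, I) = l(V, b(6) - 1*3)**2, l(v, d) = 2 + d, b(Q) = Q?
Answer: 1/77511 ≈ 1.2901e-5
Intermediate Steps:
Z(V, I) = 25 (Z(V, I) = (2 + (6 - 1*3))**2 = (2 + (6 - 3))**2 = (2 + 3)**2 = 5**2 = 25)
1/(Z(298, -200) + S) = 1/(25 + 77486) = 1/77511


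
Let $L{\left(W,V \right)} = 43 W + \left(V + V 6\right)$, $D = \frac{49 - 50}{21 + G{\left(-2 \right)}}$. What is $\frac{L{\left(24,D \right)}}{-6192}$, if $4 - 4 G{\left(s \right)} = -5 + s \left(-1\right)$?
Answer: $- \frac{3353}{20124} \approx -0.16662$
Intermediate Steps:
$G{\left(s \right)} = \frac{9}{4} + \frac{s}{4}$ ($G{\left(s \right)} = 1 - \frac{-5 + s \left(-1\right)}{4} = 1 - \frac{-5 - s}{4} = 1 + \left(\frac{5}{4} + \frac{s}{4}\right) = \frac{9}{4} + \frac{s}{4}$)
$D = - \frac{4}{91}$ ($D = \frac{49 - 50}{21 + \left(\frac{9}{4} + \frac{1}{4} \left(-2\right)\right)} = - \frac{1}{21 + \left(\frac{9}{4} - \frac{1}{2}\right)} = - \frac{1}{21 + \frac{7}{4}} = - \frac{1}{\frac{91}{4}} = \left(-1\right) \frac{4}{91} = - \frac{4}{91} \approx -0.043956$)
$L{\left(W,V \right)} = 7 V + 43 W$ ($L{\left(W,V \right)} = 43 W + \left(V + 6 V\right) = 43 W + 7 V = 7 V + 43 W$)
$\frac{L{\left(24,D \right)}}{-6192} = \frac{7 \left(- \frac{4}{91}\right) + 43 \cdot 24}{-6192} = \left(- \frac{4}{13} + 1032\right) \left(- \frac{1}{6192}\right) = \frac{13412}{13} \left(- \frac{1}{6192}\right) = - \frac{3353}{20124}$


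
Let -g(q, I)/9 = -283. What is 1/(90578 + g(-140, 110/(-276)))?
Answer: 1/93125 ≈ 1.0738e-5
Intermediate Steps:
g(q, I) = 2547 (g(q, I) = -9*(-283) = 2547)
1/(90578 + g(-140, 110/(-276))) = 1/(90578 + 2547) = 1/93125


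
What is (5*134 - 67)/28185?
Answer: 201/9395 ≈ 0.021394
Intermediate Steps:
(5*134 - 67)/28185 = (670 - 67)*(1/28185) = 603*(1/28185) = 201/9395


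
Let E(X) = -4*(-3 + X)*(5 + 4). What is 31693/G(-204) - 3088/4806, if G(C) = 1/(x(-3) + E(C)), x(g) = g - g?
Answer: 567531493564/2403 ≈ 2.3618e+8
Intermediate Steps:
x(g) = 0
E(X) = 108 - 36*X (E(X) = -4*(-3 + X)*9 = -4*(-27 + 9*X) = 108 - 36*X)
G(C) = 1/(108 - 36*C) (G(C) = 1/(0 + (108 - 36*C)) = 1/(108 - 36*C))
31693/G(-204) - 3088/4806 = 31693/((-1/(-108 + 36*(-204)))) - 3088/4806 = 31693/((-1/(-108 - 7344))) - 3088*1/4806 = 31693/((-1/(-7452))) - 1544/2403 = 31693/((-1*(-1/7452))) - 1544/2403 = 31693/(1/7452) - 1544/2403 = 31693*7452 - 1544/2403 = 236176236 - 1544/2403 = 567531493564/2403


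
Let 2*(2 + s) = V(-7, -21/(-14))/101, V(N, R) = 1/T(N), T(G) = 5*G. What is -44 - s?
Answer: -296939/7070 ≈ -42.000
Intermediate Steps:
V(N, R) = 1/(5*N)
s = -14141/7070 (s = -2 + (((⅕)/(-7))/101)/2 = -2 + (((⅕)*(-⅐))*(1/101))/2 = -2 + (-1/35*1/101)/2 = -2 + (½)*(-1/3535) = -2 - 1/7070 = -14141/7070 ≈ -2.0001)
-44 - s = -44 - 1*(-14141/7070) = -44 + 14141/7070 = -296939/7070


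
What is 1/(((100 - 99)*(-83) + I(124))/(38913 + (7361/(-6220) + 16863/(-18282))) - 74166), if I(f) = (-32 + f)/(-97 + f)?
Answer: -1810110672351/134248671828182326 ≈ -1.3483e-5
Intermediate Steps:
I(f) = (-32 + f)/(-97 + f)
1/(((100 - 99)*(-83) + I(124))/(38913 + (7361/(-6220) + 16863/(-18282))) - 74166) = 1/(((100 - 99)*(-83) + (-32 + 124)/(-97 + 124))/(38913 + (7361/(-6220) + 16863/(-18282))) - 74166) = 1/((1*(-83) + 92/27)/(38913 + (7361*(-1/6220) + 16863*(-1/18282))) - 74166) = 1/((-83 + (1/27)*92)/(38913 + (-7361/6220 - 511/554)) - 74166) = 1/((-83 + 92/27)/(38913 - 3628207/1722940) - 74166) = 1/(-2149/(27*67041136013/1722940) - 74166) = 1/(-2149/27*1722940/67041136013 - 74166) = 1/(-3702598060/1810110672351 - 74166) = 1/(-134248671828182326/1810110672351) = -1810110672351/134248671828182326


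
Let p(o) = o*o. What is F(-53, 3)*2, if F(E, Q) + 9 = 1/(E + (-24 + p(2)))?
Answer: -1316/73 ≈ -18.027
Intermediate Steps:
p(o) = o²
F(E, Q) = -9 + 1/(-20 + E) (F(E, Q) = -9 + 1/(E + (-24 + 2²)) = -9 + 1/(E + (-24 + 4)) = -9 + 1/(E - 20) = -9 + 1/(-20 + E))
F(-53, 3)*2 = ((181 - 9*(-53))/(-20 - 53))*2 = ((181 + 477)/(-73))*2 = -1/73*658*2 = -658/73*2 = -1316/73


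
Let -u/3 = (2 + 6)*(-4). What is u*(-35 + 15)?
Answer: -1920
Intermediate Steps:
u = 96 (u = -3*(2 + 6)*(-4) = -24*(-4) = -3*(-32) = 96)
u*(-35 + 15) = 96*(-35 + 15) = 96*(-20) = -1920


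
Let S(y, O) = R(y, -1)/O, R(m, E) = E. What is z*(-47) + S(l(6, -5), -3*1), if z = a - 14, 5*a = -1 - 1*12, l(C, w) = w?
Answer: 11708/15 ≈ 780.53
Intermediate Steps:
a = -13/5 (a = (-1 - 1*12)/5 = (-1 - 12)/5 = (⅕)*(-13) = -13/5 ≈ -2.6000)
z = -83/5 (z = -13/5 - 14 = -83/5 ≈ -16.600)
S(y, O) = -1/O
z*(-47) + S(l(6, -5), -3*1) = -83/5*(-47) - 1/((-3*1)) = 3901/5 - 1/(-3) = 3901/5 - 1*(-⅓) = 3901/5 + ⅓ = 11708/15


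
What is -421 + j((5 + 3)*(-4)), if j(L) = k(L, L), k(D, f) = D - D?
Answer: -421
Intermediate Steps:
k(D, f) = 0
j(L) = 0
-421 + j((5 + 3)*(-4)) = -421 + 0 = -421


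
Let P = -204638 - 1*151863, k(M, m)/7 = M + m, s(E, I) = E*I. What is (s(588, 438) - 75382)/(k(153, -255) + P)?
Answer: -182162/357215 ≈ -0.50995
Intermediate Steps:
k(M, m) = 7*M + 7*m (k(M, m) = 7*(M + m) = 7*M + 7*m)
P = -356501 (P = -204638 - 151863 = -356501)
(s(588, 438) - 75382)/(k(153, -255) + P) = (588*438 - 75382)/((7*153 + 7*(-255)) - 356501) = (257544 - 75382)/((1071 - 1785) - 356501) = 182162/(-714 - 356501) = 182162/(-357215) = 182162*(-1/357215) = -182162/357215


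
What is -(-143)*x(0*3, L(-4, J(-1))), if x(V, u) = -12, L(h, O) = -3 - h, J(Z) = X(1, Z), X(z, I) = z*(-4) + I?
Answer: -1716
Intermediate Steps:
X(z, I) = I - 4*z (X(z, I) = -4*z + I = I - 4*z)
J(Z) = -4 + Z (J(Z) = Z - 4*1 = Z - 4 = -4 + Z)
-(-143)*x(0*3, L(-4, J(-1))) = -(-143)*(-12) = -1*1716 = -1716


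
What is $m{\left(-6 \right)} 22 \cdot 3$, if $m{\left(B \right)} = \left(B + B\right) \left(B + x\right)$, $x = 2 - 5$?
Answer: $7128$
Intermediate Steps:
$x = -3$
$m{\left(B \right)} = 2 B \left(-3 + B\right)$ ($m{\left(B \right)} = \left(B + B\right) \left(B - 3\right) = 2 B \left(-3 + B\right)$)
$m{\left(-6 \right)} 22 \cdot 3 = 2 \left(-6\right) \left(-3 - 6\right) 22 \cdot 3 = 2 \left(-6\right) \left(-9\right) 22 \cdot 3 = 108 \cdot 22 \cdot 3 = 2376 \cdot 3 = 7128$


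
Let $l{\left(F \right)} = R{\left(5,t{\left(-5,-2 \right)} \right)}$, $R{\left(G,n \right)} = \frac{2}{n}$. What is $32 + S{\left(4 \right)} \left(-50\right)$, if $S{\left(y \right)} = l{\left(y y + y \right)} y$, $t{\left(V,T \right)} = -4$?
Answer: $132$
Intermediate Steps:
$l{\left(F \right)} = - \frac{1}{2}$ ($l{\left(F \right)} = \frac{2}{-4} = 2 \left(- \frac{1}{4}\right) = - \frac{1}{2}$)
$S{\left(y \right)} = - \frac{y}{2}$
$32 + S{\left(4 \right)} \left(-50\right) = 32 + \left(- \frac{1}{2}\right) 4 \left(-50\right) = 32 - -100 = 32 + 100 = 132$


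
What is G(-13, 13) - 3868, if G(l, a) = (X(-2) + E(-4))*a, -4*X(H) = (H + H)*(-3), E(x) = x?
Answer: -3959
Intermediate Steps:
X(H) = 3*H/2 (X(H) = -(H + H)*(-3)/4 = -2*H*(-3)/4 = -(-3)*H/2 = 3*H/2)
G(l, a) = -7*a (G(l, a) = ((3/2)*(-2) - 4)*a = (-3 - 4)*a = -7*a)
G(-13, 13) - 3868 = -7*13 - 3868 = -91 - 3868 = -3959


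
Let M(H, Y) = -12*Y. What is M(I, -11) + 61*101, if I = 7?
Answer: 6293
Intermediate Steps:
M(I, -11) + 61*101 = -12*(-11) + 61*101 = 132 + 6161 = 6293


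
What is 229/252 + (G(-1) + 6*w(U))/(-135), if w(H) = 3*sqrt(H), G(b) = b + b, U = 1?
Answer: 2987/3780 ≈ 0.79021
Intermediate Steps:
G(b) = 2*b
229/252 + (G(-1) + 6*w(U))/(-135) = 229/252 + (2*(-1) + 6*(3*sqrt(1)))/(-135) = 229*(1/252) + (-2 + 6*(3*1))*(-1/135) = 229/252 + (-2 + 6*3)*(-1/135) = 229/252 + (-2 + 18)*(-1/135) = 229/252 + 16*(-1/135) = 229/252 - 16/135 = 2987/3780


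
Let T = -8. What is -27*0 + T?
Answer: -8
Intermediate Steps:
-27*0 + T = -27*0 - 8 = 0 - 8 = -8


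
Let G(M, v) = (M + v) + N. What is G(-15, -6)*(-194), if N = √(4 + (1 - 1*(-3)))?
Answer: 4074 - 388*√2 ≈ 3525.3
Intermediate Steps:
N = 2*√2 (N = √(4 + (1 + 3)) = √(4 + 4) = √8 = 2*√2 ≈ 2.8284)
G(M, v) = M + v + 2*√2 (G(M, v) = (M + v) + 2*√2 = M + v + 2*√2)
G(-15, -6)*(-194) = (-15 - 6 + 2*√2)*(-194) = (-21 + 2*√2)*(-194) = 4074 - 388*√2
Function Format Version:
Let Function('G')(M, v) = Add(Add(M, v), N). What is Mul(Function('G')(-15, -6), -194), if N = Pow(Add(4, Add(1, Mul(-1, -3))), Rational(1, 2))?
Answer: Add(4074, Mul(-388, Pow(2, Rational(1, 2)))) ≈ 3525.3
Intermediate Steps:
N = Mul(2, Pow(2, Rational(1, 2))) (N = Pow(Add(4, Add(1, 3)), Rational(1, 2)) = Pow(Add(4, 4), Rational(1, 2)) = Pow(8, Rational(1, 2)) = Mul(2, Pow(2, Rational(1, 2))) ≈ 2.8284)
Function('G')(M, v) = Add(M, v, Mul(2, Pow(2, Rational(1, 2)))) (Function('G')(M, v) = Add(Add(M, v), Mul(2, Pow(2, Rational(1, 2)))) = Add(M, v, Mul(2, Pow(2, Rational(1, 2)))))
Mul(Function('G')(-15, -6), -194) = Mul(Add(-15, -6, Mul(2, Pow(2, Rational(1, 2)))), -194) = Mul(Add(-21, Mul(2, Pow(2, Rational(1, 2)))), -194) = Add(4074, Mul(-388, Pow(2, Rational(1, 2))))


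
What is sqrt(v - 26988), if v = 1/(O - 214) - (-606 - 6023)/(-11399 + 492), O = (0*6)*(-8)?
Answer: I*sqrt(147034324249059026)/2334098 ≈ 164.28*I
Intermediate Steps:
O = 0 (O = 0*(-8) = 0)
v = -1429513/2334098 (v = 1/(0 - 214) - (-606 - 6023)/(-11399 + 492) = 1/(-214) - (-6629)/(-10907) = -1/214 - (-6629)*(-1)/10907 = -1/214 - 1*6629/10907 = -1/214 - 6629/10907 = -1429513/2334098 ≈ -0.61245)
sqrt(v - 26988) = sqrt(-1429513/2334098 - 26988) = sqrt(-62994066337/2334098) = I*sqrt(147034324249059026)/2334098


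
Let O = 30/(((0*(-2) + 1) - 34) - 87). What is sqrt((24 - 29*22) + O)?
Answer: 3*I*sqrt(273)/2 ≈ 24.784*I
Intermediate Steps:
O = -1/4 (O = 30/(((0 + 1) - 34) - 87) = 30/((1 - 34) - 87) = 30/(-33 - 87) = 30/(-120) = -1/120*30 = -1/4 ≈ -0.25000)
sqrt((24 - 29*22) + O) = sqrt((24 - 29*22) - 1/4) = sqrt((24 - 638) - 1/4) = sqrt(-614 - 1/4) = sqrt(-2457/4) = 3*I*sqrt(273)/2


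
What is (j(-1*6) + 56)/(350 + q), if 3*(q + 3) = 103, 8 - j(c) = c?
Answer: 105/572 ≈ 0.18357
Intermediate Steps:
j(c) = 8 - c
q = 94/3 (q = -3 + (1/3)*103 = -3 + 103/3 = 94/3 ≈ 31.333)
(j(-1*6) + 56)/(350 + q) = ((8 - (-1)*6) + 56)/(350 + 94/3) = ((8 - 1*(-6)) + 56)/(1144/3) = ((8 + 6) + 56)*(3/1144) = (14 + 56)*(3/1144) = 70*(3/1144) = 105/572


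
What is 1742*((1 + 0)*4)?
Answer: 6968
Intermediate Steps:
1742*((1 + 0)*4) = 1742*(1*4) = 1742*4 = 6968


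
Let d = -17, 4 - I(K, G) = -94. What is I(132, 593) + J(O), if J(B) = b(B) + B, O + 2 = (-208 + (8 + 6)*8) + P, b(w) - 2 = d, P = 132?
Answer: 117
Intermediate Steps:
I(K, G) = 98 (I(K, G) = 4 - 1*(-94) = 4 + 94 = 98)
b(w) = -15 (b(w) = 2 - 17 = -15)
O = 34 (O = -2 + ((-208 + (8 + 6)*8) + 132) = -2 + ((-208 + 14*8) + 132) = -2 + ((-208 + 112) + 132) = -2 + (-96 + 132) = -2 + 36 = 34)
J(B) = -15 + B
I(132, 593) + J(O) = 98 + (-15 + 34) = 98 + 19 = 117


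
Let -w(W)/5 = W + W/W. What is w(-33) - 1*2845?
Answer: -2685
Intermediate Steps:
w(W) = -5 - 5*W (w(W) = -5*(W + W/W) = -5*(W + 1) = -5*(1 + W) = -5 - 5*W)
w(-33) - 1*2845 = (-5 - 5*(-33)) - 1*2845 = (-5 + 165) - 2845 = 160 - 2845 = -2685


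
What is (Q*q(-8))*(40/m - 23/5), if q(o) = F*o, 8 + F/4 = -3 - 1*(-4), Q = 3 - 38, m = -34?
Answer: 769888/17 ≈ 45288.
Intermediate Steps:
Q = -35
F = -28 (F = -32 + 4*(-3 - 1*(-4)) = -32 + 4*(-3 + 4) = -32 + 4*1 = -32 + 4 = -28)
q(o) = -28*o
(Q*q(-8))*(40/m - 23/5) = (-(-980)*(-8))*(40/(-34) - 23/5) = (-35*224)*(40*(-1/34) - 23*⅕) = -7840*(-20/17 - 23/5) = -7840*(-491/85) = 769888/17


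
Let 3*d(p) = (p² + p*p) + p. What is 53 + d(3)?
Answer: 60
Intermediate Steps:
d(p) = p/3 + 2*p²/3 (d(p) = ((p² + p*p) + p)/3 = ((p² + p²) + p)/3 = (2*p² + p)/3 = (p + 2*p²)/3 = p/3 + 2*p²/3)
53 + d(3) = 53 + (⅓)*3*(1 + 2*3) = 53 + (⅓)*3*(1 + 6) = 53 + (⅓)*3*7 = 53 + 7 = 60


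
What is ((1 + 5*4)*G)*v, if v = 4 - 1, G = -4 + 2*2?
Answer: 0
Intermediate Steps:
G = 0 (G = -4 + 4 = 0)
v = 3
((1 + 5*4)*G)*v = ((1 + 5*4)*0)*3 = ((1 + 20)*0)*3 = (21*0)*3 = 0*3 = 0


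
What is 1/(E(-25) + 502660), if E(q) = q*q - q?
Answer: 1/503310 ≈ 1.9868e-6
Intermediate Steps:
E(q) = q² - q
1/(E(-25) + 502660) = 1/(-25*(-1 - 25) + 502660) = 1/(-25*(-26) + 502660) = 1/(650 + 502660) = 1/503310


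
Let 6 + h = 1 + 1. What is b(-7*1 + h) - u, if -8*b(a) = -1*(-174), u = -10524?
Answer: 42009/4 ≈ 10502.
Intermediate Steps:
h = -4 (h = -6 + (1 + 1) = -6 + 2 = -4)
b(a) = -87/4 (b(a) = -(-1)*(-174)/8 = -⅛*174 = -87/4)
b(-7*1 + h) - u = -87/4 - 1*(-10524) = -87/4 + 10524 = 42009/4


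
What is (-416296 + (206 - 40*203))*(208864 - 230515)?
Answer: 9184570710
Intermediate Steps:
(-416296 + (206 - 40*203))*(208864 - 230515) = (-416296 + (206 - 8120))*(-21651) = (-416296 - 7914)*(-21651) = -424210*(-21651) = 9184570710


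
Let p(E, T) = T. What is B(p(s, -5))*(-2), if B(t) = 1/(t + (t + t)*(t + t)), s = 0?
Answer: -2/95 ≈ -0.021053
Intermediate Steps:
B(t) = 1/(t + 4*t**2) (B(t) = 1/(t + (2*t)*(2*t)) = 1/(t + 4*t**2))
B(p(s, -5))*(-2) = (1/((-5)*(1 + 4*(-5))))*(-2) = -1/(5*(1 - 20))*(-2) = -1/5/(-19)*(-2) = -1/5*(-1/19)*(-2) = (1/95)*(-2) = -2/95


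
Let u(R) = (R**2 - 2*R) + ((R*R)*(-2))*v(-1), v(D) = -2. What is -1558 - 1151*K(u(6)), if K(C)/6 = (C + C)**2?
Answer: -779661334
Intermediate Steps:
u(R) = -2*R + 5*R**2 (u(R) = (R**2 - 2*R) + ((R*R)*(-2))*(-2) = (R**2 - 2*R) + (R**2*(-2))*(-2) = (R**2 - 2*R) - 2*R**2*(-2) = (R**2 - 2*R) + 4*R**2 = -2*R + 5*R**2)
K(C) = 24*C**2 (K(C) = 6*(C + C)**2 = 6*(2*C)**2 = 6*(4*C**2) = 24*C**2)
-1558 - 1151*K(u(6)) = -1558 - 27624*(6*(-2 + 5*6))**2 = -1558 - 27624*(6*(-2 + 30))**2 = -1558 - 27624*(6*28)**2 = -1558 - 27624*168**2 = -1558 - 27624*28224 = -1558 - 1151*677376 = -1558 - 779659776 = -779661334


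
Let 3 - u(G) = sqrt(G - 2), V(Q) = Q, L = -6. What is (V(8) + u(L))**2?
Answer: 113 - 44*I*sqrt(2) ≈ 113.0 - 62.225*I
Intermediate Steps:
u(G) = 3 - sqrt(-2 + G) (u(G) = 3 - sqrt(G - 2) = 3 - sqrt(-2 + G))
(V(8) + u(L))**2 = (8 + (3 - sqrt(-2 - 6)))**2 = (8 + (3 - sqrt(-8)))**2 = (8 + (3 - 2*I*sqrt(2)))**2 = (11 - 2*I*sqrt(2))**2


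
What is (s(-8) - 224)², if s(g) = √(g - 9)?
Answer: (224 - I*√17)² ≈ 50159.0 - 1847.2*I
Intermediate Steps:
s(g) = √(-9 + g)
(s(-8) - 224)² = (√(-9 - 8) - 224)² = (√(-17) - 224)² = (I*√17 - 224)² = (-224 + I*√17)²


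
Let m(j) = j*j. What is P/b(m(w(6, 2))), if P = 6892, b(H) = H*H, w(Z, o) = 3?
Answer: 6892/81 ≈ 85.086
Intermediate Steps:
m(j) = j²
b(H) = H²
P/b(m(w(6, 2))) = 6892/((3²)²) = 6892/(9²) = 6892/81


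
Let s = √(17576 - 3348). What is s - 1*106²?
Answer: -11236 + 2*√3557 ≈ -11117.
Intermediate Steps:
s = 2*√3557 (s = √14228 = 2*√3557 ≈ 119.28)
s - 1*106² = 2*√3557 - 1*106² = 2*√3557 - 1*11236 = 2*√3557 - 11236 = -11236 + 2*√3557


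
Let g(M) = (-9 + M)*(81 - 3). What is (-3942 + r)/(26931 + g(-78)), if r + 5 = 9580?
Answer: 5633/20145 ≈ 0.27962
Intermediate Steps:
r = 9575 (r = -5 + 9580 = 9575)
g(M) = -702 + 78*M (g(M) = (-9 + M)*78 = -702 + 78*M)
(-3942 + r)/(26931 + g(-78)) = (-3942 + 9575)/(26931 + (-702 + 78*(-78))) = 5633/(26931 + (-702 - 6084)) = 5633/(26931 - 6786) = 5633/20145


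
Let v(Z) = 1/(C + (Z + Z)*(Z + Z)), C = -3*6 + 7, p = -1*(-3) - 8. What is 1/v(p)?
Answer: 89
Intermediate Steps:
p = -5 (p = 3 - 8 = -5)
C = -11 (C = -18 + 7 = -11)
v(Z) = 1/(-11 + 4*Z**2) (v(Z) = 1/(-11 + (Z + Z)*(Z + Z)) = 1/(-11 + (2*Z)*(2*Z)) = 1/(-11 + 4*Z**2))
1/v(p) = 1/(1/(-11 + 4*(-5)**2)) = 1/(1/(-11 + 4*25)) = 1/(1/(-11 + 100)) = 1/(1/89) = 89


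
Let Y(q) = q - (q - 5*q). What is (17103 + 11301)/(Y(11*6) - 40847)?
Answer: -28404/40517 ≈ -0.70104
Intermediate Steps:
Y(q) = 5*q (Y(q) = q - (-4)*q = q + 4*q = 5*q)
(17103 + 11301)/(Y(11*6) - 40847) = (17103 + 11301)/(5*(11*6) - 40847) = 28404/(5*66 - 40847) = 28404/(330 - 40847) = 28404/(-40517) = 28404*(-1/40517) = -28404/40517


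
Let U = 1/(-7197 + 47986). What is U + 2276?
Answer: 92835765/40789 ≈ 2276.0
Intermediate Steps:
U = 1/40789 ≈ 2.4516e-5
U + 2276 = 1/40789 + 2276 = 92835765/40789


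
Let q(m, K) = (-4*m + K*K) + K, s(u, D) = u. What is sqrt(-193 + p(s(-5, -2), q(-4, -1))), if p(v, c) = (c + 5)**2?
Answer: 2*sqrt(62) ≈ 15.748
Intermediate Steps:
q(m, K) = K + K**2 - 4*m (q(m, K) = (-4*m + K**2) + K = (K**2 - 4*m) + K = K + K**2 - 4*m)
p(v, c) = (5 + c)**2
sqrt(-193 + p(s(-5, -2), q(-4, -1))) = sqrt(-193 + (5 + (-1 + (-1)**2 - 4*(-4)))**2) = sqrt(-193 + (5 + (-1 + 1 + 16))**2) = sqrt(-193 + (5 + 16)**2) = sqrt(-193 + 21**2) = sqrt(-193 + 441) = sqrt(248) = 2*sqrt(62)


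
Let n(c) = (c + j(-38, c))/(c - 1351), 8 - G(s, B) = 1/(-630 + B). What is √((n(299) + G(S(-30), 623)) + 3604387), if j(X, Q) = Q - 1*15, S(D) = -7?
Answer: √48865224383591/3682 ≈ 1898.5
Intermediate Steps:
j(X, Q) = -15 + Q (j(X, Q) = Q - 15 = -15 + Q)
G(s, B) = 8 - 1/(-630 + B)
n(c) = (-15 + 2*c)/(-1351 + c) (n(c) = (c + (-15 + c))/(c - 1351) = (-15 + 2*c)/(-1351 + c))
√((n(299) + G(S(-30), 623)) + 3604387) = √(((-15 + 2*299)/(-1351 + 299) + (-5041 + 8*623)/(-630 + 623)) + 3604387) = √(((-15 + 598)/(-1052) + (-5041 + 4984)/(-7)) + 3604387) = √((-1/1052*583 - ⅐*(-57)) + 3604387) = √((-583/1052 + 57/7) + 3604387) = √(55883/7364 + 3604387) = √(26542761751/7364) = √48865224383591/3682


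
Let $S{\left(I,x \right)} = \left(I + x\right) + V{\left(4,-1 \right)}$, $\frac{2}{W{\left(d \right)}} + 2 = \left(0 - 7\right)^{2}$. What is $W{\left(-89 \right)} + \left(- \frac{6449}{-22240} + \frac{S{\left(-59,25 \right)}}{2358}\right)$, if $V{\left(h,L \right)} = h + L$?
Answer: $\frac{393598517}{1232385120} \approx 0.31938$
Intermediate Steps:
$V{\left(h,L \right)} = L + h$
$W{\left(d \right)} = \frac{2}{47}$ ($W{\left(d \right)} = \frac{2}{-2 + \left(0 - 7\right)^{2}} = \frac{2}{-2 + \left(-7\right)^{2}} = \frac{2}{-2 + 49} = \frac{2}{47}$)
$S{\left(I,x \right)} = 3 + I + x$ ($S{\left(I,x \right)} = \left(I + x\right) + \left(-1 + 4\right) = \left(I + x\right) + 3 = 3 + I + x$)
$W{\left(-89 \right)} + \left(- \frac{6449}{-22240} + \frac{S{\left(-59,25 \right)}}{2358}\right) = \frac{2}{47} + \left(- \frac{6449}{-22240} + \frac{3 - 59 + 25}{2358}\right) = \frac{2}{47} - - \frac{7258651}{26220960} = \frac{2}{47} + \left(\frac{6449}{22240} - \frac{31}{2358}\right) = \frac{2}{47} + \frac{7258651}{26220960} = \frac{393598517}{1232385120}$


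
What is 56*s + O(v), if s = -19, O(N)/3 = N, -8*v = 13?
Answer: -8551/8 ≈ -1068.9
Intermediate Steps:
v = -13/8 (v = -⅛*13 = -13/8 ≈ -1.6250)
O(N) = 3*N
56*s + O(v) = 56*(-19) + 3*(-13/8) = -1064 - 39/8 = -8551/8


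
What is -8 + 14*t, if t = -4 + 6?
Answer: 20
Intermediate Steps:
t = 2
-8 + 14*t = -8 + 14*2 = -8 + 28 = 20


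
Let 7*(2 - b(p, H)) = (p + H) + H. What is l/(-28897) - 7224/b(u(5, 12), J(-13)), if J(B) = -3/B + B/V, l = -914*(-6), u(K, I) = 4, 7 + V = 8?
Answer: -41123288/28897 ≈ -1423.1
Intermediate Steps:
V = 1 (V = -7 + 8 = 1)
l = 5484
J(B) = B - 3/B (J(B) = -3/B + B/1 = -3/B + B*1 = -3/B + B = B - 3/B)
b(p, H) = 2 - 2*H/7 - p/7 (b(p, H) = 2 - ((p + H) + H)/7 = 2 - ((H + p) + H)/7 = 2 - (p + 2*H)/7 = 2 + (-2*H/7 - p/7) = 2 - 2*H/7 - p/7)
l/(-28897) - 7224/b(u(5, 12), J(-13)) = 5484/(-28897) - 7224/(2 - 2*(-13 - 3/(-13))/7 - ⅐*4) = 5484*(-1/28897) - 7224/(2 - 2*(-13 - 3*(-1/13))/7 - 4/7) = -5484/28897 - 7224/(2 - 2*(-13 + 3/13)/7 - 4/7) = -5484/28897 - 7224/(2 - 2/7*(-166/13) - 4/7) = -5484/28897 - 7224/(2 + 332/91 - 4/7) = -5484/28897 - 7224/66/13 = -5484/28897 - 7224*13/66 = -5484/28897 - 15652/11 = -41123288/28897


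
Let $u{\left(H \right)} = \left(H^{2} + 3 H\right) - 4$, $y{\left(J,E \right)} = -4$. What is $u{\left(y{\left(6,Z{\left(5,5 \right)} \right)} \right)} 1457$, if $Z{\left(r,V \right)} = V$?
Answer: $0$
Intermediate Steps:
$u{\left(H \right)} = -4 + H^{2} + 3 H$
$u{\left(y{\left(6,Z{\left(5,5 \right)} \right)} \right)} 1457 = \left(-4 + \left(-4\right)^{2} + 3 \left(-4\right)\right) 1457 = \left(-4 + 16 - 12\right) 1457 = 0 \cdot 1457 = 0$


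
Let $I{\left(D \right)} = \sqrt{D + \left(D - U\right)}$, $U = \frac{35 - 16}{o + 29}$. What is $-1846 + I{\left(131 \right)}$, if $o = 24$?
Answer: $-1846 + \frac{7 \sqrt{14999}}{53} \approx -1829.8$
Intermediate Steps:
$U = \frac{19}{53}$ ($U = \frac{35 - 16}{24 + 29} = \frac{19}{53} \approx 0.35849$)
$I{\left(D \right)} = \sqrt{- \frac{19}{53} + 2 D}$ ($I{\left(D \right)} = \sqrt{D + \left(D - \frac{19}{53}\right)} = \sqrt{D + \left(- \frac{19}{53} + D\right)} = \sqrt{- \frac{19}{53} + 2 D}$)
$-1846 + I{\left(131 \right)} = -1846 + \frac{\sqrt{-1007 + 5618 \cdot 131}}{53} = -1846 + \frac{\sqrt{-1007 + 735958}}{53} = -1846 + \frac{\sqrt{734951}}{53} = -1846 + \frac{7 \sqrt{14999}}{53}$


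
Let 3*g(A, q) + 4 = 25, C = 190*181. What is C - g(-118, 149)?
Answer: 34383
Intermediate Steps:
C = 34390
g(A, q) = 7 (g(A, q) = -4/3 + (⅓)*25 = -4/3 + 25/3 = 7)
C - g(-118, 149) = 34390 - 1*7 = 34390 - 7 = 34383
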